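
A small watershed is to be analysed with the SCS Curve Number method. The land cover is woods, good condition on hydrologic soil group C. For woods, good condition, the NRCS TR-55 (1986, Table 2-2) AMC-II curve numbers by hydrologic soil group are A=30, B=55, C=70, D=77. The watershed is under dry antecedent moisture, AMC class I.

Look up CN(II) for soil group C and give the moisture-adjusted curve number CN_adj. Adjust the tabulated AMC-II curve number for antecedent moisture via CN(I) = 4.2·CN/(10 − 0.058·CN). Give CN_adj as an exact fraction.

CN_adj = 4900/99 ≈ 49.495

NRCS table: woods, good condition, soil group C → CN(II) = 70
Adjust CN=70 to AMC I: 4.2·70/(10 − 0.058·70) → 294 ÷ (297/50) = 4900/99 ≈ 49.495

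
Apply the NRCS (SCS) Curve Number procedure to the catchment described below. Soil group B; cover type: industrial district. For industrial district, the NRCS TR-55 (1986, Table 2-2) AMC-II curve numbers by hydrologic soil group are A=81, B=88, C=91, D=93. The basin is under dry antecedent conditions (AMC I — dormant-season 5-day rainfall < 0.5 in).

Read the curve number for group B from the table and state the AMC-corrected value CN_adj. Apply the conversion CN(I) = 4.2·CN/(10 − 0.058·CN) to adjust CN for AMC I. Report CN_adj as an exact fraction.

NRCS table: industrial district, soil group B → CN(II) = 88
Dry (AMC I): CN(I) = 4.2·88/(10 − 0.058·88) = (1848/5)/(612/125) = 3850/51 ≈ 75.490

CN_adj = 3850/51 ≈ 75.490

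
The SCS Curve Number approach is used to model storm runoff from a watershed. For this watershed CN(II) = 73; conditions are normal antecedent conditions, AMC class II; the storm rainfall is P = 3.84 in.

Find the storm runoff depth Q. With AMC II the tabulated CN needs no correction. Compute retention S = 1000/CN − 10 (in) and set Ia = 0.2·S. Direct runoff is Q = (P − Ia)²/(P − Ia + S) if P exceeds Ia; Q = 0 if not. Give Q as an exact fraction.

AMC II — tabulated CN = 73 applies directly.
S = 1000/73 − 10 = 270/73 in ≈ 3.699 in
Initial abstraction Ia = S/5 = (270/73)/5 = 54/73 ≈ 0.740 in
P − Ia = 3.840 − 0.740 = 5658/1825 ≈ 3.100 in (> 0, runoff occurs)
Runoff Q = (P−Ia)²/(P−Ia+S) = (3.100)²/(3.100+3.699) = 2667747/1887050 ≈ 1.414 in

Q = 2667747/1887050 in ≈ 1.414 in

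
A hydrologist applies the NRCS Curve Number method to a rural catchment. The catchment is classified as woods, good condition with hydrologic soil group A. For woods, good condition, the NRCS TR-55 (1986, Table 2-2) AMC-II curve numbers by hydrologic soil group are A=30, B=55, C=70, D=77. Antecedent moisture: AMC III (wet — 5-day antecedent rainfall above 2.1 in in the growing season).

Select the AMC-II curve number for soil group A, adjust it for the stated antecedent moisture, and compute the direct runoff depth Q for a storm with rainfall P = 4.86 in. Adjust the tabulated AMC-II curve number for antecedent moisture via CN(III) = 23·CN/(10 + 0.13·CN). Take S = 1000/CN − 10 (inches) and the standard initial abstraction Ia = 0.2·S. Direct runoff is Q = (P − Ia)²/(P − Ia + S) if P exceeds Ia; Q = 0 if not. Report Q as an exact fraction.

NRCS table: woods, good condition, soil group A → CN(II) = 30
Adjust CN=30 to AMC III: 23·30/(10 + 0.13·30) → 690 ÷ (139/10) = 6900/139 ≈ 49.640
Max retention: S = 1000/(6900/139) − 10 = 700/69 in (≈ 10.145 in)
Ia = 0.2·(700/69) = 140/69 in ≈ 2.029 in
Since P=4.860 > Ia=2.029: effective rainfall P−Ia = 9767/3450 in
Q = (9767/3450)²/((9767/3450) + 700/69) = (95394289/11902500)/(44767/3450) = 95394289/154446150 in ≈ 0.618 in

Q = 95394289/154446150 in ≈ 0.618 in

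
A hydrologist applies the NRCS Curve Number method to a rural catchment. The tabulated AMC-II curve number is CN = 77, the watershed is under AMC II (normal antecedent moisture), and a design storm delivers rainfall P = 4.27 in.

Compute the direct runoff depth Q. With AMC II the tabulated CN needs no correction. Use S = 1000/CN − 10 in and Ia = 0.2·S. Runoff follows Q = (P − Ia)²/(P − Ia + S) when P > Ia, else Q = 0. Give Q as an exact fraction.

Q = 799701841/394848300 in ≈ 2.025 in

CN(II) = 77; AMC II needs no correction.
Max retention: S = 1000/77 − 10 = 230/77 in (≈ 2.987 in)
Ia = 0.2·(230/77) = 46/77 in ≈ 0.597 in
Since P=4.270 > Ia=0.597: effective rainfall P−Ia = 28279/7700 in
Runoff Q = (P−Ia)²/(P−Ia+S) = (3.673)²/(3.673+2.987) = 799701841/394848300 ≈ 2.025 in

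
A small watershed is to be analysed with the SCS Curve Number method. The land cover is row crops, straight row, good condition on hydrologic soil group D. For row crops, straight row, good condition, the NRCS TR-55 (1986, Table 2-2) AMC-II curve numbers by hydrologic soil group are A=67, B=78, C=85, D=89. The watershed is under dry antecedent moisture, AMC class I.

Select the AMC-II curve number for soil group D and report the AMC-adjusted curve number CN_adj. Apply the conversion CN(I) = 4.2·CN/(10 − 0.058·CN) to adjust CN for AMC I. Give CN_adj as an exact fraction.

CN_adj = 186900/2419 ≈ 77.263

NRCS table: row crops, straight row, good condition, soil group D → CN(II) = 89
CN(I) from CN(II)=89: (4.2·89)/(10 − 0.058·89) = 186900/2419 ≈ 77.263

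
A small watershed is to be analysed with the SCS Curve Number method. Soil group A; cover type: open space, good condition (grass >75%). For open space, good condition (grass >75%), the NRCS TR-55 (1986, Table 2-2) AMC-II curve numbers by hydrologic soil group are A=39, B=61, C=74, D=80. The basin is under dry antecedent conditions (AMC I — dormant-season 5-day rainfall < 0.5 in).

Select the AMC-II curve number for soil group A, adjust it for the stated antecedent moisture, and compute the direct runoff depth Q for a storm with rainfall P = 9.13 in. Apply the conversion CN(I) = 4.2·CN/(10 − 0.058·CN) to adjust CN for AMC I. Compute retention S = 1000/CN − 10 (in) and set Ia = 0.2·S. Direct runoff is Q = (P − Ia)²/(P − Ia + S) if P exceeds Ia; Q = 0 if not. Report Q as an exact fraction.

NRCS table: open space, good condition (grass >75%), soil group A → CN(II) = 39
CN(I) from CN(II)=39: (4.2·39)/(10 − 0.058·39) = 81900/3869 ≈ 21.168
S = 1000/(81900/3869) − 10 = 30500/819 in ≈ 37.241 in
Initial abstraction Ia = S/5 = (30500/819)/5 = 6100/819 ≈ 7.448 in
P − Ia = 9.130 − 7.448 = 137747/81900 ≈ 1.682 in (> 0, runoff occurs)
Q = (137747/81900)²/((137747/81900) + 30500/819) = (18974236009/6707610000)/(3187747/81900) = 18974236009/261076479300 in ≈ 0.073 in

Q = 18974236009/261076479300 in ≈ 0.073 in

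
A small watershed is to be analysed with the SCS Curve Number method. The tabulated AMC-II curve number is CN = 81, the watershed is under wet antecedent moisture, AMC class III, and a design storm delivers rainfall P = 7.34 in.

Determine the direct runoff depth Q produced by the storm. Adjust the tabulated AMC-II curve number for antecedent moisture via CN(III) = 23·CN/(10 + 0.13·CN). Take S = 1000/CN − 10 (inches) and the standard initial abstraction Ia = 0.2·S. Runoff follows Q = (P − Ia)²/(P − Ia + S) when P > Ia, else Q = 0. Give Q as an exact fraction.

Wet (AMC III): CN(III) = 23·81/(10 + 0.13·81) = 1863/(2053/100) = 186300/2053 ≈ 90.745
Max retention: S = 1000/(186300/2053) − 10 = 1900/1863 in (≈ 1.020 in)
Ia = 0.2S: 0.2·1.020 = 0.204 in (exactly 380/1863)
Excess rainfall: 7.340 − 0.204 = 7.136 in; P > Ia so Q > 0
Runoff Q = (P−Ia)²/(P−Ia+S) = (7.136)²/(7.136+1.020) = 441854007841/70768011150 ≈ 6.244 in

Q = 441854007841/70768011150 in ≈ 6.244 in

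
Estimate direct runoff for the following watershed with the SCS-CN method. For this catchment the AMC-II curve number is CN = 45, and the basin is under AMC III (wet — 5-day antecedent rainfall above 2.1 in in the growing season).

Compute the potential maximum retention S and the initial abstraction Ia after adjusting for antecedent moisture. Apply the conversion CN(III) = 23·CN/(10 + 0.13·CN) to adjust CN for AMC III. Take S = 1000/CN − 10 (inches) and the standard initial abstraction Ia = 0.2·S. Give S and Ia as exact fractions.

S = 1100/207 in ≈ 5.314 in; Ia = 220/207 in ≈ 1.063 in

Adjust CN=45 to AMC III: 23·45/(10 + 0.13·45) → 1035 ÷ (317/20) = 20700/317 ≈ 65.300
Retention S: 1000/CN − 10 with CN=65.300 → S = 1100/207 ≈ 5.314 in
Ia = 0.2·(1100/207) = 220/207 in ≈ 1.063 in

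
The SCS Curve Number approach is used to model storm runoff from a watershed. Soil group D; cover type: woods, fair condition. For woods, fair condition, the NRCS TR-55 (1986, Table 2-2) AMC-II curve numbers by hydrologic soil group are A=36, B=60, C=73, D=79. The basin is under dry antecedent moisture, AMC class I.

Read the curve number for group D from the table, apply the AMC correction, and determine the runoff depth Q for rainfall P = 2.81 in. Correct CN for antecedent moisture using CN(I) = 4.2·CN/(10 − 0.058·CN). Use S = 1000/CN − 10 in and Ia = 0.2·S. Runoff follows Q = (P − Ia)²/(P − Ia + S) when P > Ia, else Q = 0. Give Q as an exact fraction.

Q = 148815601/491372100 in ≈ 0.303 in

NRCS table: woods, fair condition, soil group D → CN(II) = 79
Adjust CN=79 to AMC I: 4.2·79/(10 − 0.058·79) → (1659/5) ÷ (2709/500) = 7900/129 ≈ 61.240
S = 1000/(7900/129) − 10 = 500/79 in ≈ 6.329 in
Ia = 0.2S: 0.2·6.329 = 1.266 in (exactly 100/79)
Excess rainfall: 2.810 − 1.266 = 1.544 in; P > Ia so Q > 0
Runoff Q = (P−Ia)²/(P−Ia+S) = (1.544)²/(1.544+6.329) = 148815601/491372100 ≈ 0.303 in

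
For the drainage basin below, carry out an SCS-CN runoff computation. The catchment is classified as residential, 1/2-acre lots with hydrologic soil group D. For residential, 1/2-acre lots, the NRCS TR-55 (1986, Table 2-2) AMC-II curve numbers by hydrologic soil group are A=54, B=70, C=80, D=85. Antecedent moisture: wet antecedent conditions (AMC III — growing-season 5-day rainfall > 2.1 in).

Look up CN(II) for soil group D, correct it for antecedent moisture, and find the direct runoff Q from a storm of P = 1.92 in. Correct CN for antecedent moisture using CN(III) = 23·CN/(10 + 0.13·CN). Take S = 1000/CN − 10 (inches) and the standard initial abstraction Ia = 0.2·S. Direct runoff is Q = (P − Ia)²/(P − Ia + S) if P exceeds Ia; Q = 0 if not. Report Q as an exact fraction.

NRCS table: residential, 1/2-acre lots, soil group D → CN(II) = 85
Adjust CN=85 to AMC III: 23·85/(10 + 0.13·85) → 1955 ÷ (421/20) = 39100/421 ≈ 92.874
Retention S: 1000/CN − 10 with CN=92.874 → S = 300/391 ≈ 0.767 in
Ia = 0.2·(300/391) = 60/391 in ≈ 0.153 in
P − Ia = 1.920 − 0.153 = 17268/9775 ≈ 1.767 in (> 0, runoff occurs)
Q = (17268/9775)²/((17268/9775) + 300/391) = (298183824/95550625)/(24768/9775) = 2070721/1681300 in ≈ 1.232 in

Q = 2070721/1681300 in ≈ 1.232 in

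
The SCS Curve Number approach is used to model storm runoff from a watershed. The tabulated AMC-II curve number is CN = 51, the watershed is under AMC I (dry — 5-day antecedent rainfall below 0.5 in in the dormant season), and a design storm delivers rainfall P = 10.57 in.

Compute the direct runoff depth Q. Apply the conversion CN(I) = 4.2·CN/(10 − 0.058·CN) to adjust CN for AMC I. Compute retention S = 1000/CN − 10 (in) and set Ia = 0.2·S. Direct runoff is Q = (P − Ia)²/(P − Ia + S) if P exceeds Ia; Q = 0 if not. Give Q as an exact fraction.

Q = 1201820263/965475900 in ≈ 1.245 in

Dry (AMC I): CN(I) = 4.2·51/(10 − 0.058·51) = (1071/5)/(3521/500) = 15300/503 ≈ 30.417
S = 1000/(15300/503) − 10 = 3500/153 in ≈ 22.876 in
Ia = 0.2·(3500/153) = 700/153 in ≈ 4.575 in
Excess rainfall: 10.570 − 4.575 = 5.995 in; P > Ia so Q > 0
Runoff Q = (P−Ia)²/(P−Ia+S) = (5.995)²/(5.995+22.876) = 1201820263/965475900 ≈ 1.245 in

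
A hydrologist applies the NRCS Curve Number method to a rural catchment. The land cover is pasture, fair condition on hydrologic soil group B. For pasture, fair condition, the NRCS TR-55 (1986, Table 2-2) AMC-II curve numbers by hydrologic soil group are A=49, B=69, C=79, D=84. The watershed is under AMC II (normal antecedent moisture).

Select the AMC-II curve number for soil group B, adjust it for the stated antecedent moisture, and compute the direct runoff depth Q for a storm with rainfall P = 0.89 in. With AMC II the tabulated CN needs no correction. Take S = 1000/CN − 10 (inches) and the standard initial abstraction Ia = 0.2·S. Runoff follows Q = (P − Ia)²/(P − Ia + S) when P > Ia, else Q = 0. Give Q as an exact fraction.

NRCS table: pasture, fair condition, soil group B → CN(II) = 69
CN(II) = 69; AMC II needs no correction.
S = 1000/69 − 10 = 310/69 in ≈ 4.493 in
Ia = 0.2S: 0.2·4.493 = 0.899 in (exactly 62/69)
P = 0.890 ≤ Ia = 0.899 in: entire storm abstracted, Q = 0.

Q = 0 in ≈ 0.000 in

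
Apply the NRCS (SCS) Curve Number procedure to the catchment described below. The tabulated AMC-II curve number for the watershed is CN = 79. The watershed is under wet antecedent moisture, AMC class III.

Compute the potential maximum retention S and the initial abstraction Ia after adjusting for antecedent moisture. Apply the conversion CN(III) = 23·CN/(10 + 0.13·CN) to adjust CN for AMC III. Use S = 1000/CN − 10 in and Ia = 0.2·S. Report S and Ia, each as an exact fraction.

S = 2100/1817 in ≈ 1.156 in; Ia = 420/1817 in ≈ 0.231 in

Wet (AMC III): CN(III) = 23·79/(10 + 0.13·79) = 1817/(2027/100) = 181700/2027 ≈ 89.640
Max retention: S = 1000/(181700/2027) − 10 = 2100/1817 in (≈ 1.156 in)
Initial abstraction Ia = S/5 = (2100/1817)/5 = 420/1817 ≈ 0.231 in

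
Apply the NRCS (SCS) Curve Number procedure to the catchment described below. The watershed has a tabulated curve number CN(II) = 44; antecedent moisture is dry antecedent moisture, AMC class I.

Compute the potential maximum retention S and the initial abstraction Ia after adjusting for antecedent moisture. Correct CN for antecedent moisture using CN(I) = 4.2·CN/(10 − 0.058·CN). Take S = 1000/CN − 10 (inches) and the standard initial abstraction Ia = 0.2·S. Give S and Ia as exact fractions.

Dry (AMC I): CN(I) = 4.2·44/(10 − 0.058·44) = (924/5)/(931/125) = 3300/133 ≈ 24.812
Max retention: S = 1000/(3300/133) − 10 = 1000/33 in (≈ 30.303 in)
Ia = 0.2·(1000/33) = 200/33 in ≈ 6.061 in

S = 1000/33 in ≈ 30.303 in; Ia = 200/33 in ≈ 6.061 in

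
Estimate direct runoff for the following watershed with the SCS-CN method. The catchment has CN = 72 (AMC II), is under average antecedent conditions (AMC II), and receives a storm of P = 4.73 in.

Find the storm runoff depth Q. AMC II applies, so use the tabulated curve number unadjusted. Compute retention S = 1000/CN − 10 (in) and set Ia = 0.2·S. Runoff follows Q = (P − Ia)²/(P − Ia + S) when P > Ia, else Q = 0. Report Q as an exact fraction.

Q = 12652249/6351300 in ≈ 1.992 in

CN(II) = 72; AMC II needs no correction.
S = 1000/72 − 10 = 35/9 in ≈ 3.889 in
Ia = 0.2·(35/9) = 7/9 in ≈ 0.778 in
P − Ia = 4.730 − 0.778 = 3557/900 ≈ 3.952 in (> 0, runoff occurs)
Runoff Q = (P−Ia)²/(P−Ia+S) = (3.952)²/(3.952+3.889) = 12652249/6351300 ≈ 1.992 in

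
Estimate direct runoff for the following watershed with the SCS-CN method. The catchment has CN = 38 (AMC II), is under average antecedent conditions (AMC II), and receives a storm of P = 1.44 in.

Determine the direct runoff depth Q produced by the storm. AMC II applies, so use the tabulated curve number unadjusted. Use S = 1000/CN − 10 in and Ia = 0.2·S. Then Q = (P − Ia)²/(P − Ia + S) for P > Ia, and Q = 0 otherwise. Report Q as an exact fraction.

Q = 0 in ≈ 0.000 in

CN(II) = 38; AMC II needs no correction.
S = 1000/38 − 10 = 310/19 in ≈ 16.316 in
Initial abstraction Ia = S/5 = (310/19)/5 = 62/19 ≈ 3.263 in
P = 1.440 ≤ Ia = 3.263 in: entire storm abstracted, Q = 0.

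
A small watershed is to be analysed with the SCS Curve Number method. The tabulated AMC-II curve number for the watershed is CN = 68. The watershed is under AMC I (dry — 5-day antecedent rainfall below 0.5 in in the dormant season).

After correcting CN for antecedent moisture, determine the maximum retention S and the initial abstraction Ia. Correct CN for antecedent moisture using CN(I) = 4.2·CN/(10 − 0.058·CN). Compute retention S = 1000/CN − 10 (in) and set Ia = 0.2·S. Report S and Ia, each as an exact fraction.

S = 4000/357 in ≈ 11.204 in; Ia = 800/357 in ≈ 2.241 in

CN(I) from CN(II)=68: (4.2·68)/(10 − 0.058·68) = 35700/757 ≈ 47.160
Retention S: 1000/CN − 10 with CN=47.160 → S = 4000/357 ≈ 11.204 in
Initial abstraction Ia = S/5 = (4000/357)/5 = 800/357 ≈ 2.241 in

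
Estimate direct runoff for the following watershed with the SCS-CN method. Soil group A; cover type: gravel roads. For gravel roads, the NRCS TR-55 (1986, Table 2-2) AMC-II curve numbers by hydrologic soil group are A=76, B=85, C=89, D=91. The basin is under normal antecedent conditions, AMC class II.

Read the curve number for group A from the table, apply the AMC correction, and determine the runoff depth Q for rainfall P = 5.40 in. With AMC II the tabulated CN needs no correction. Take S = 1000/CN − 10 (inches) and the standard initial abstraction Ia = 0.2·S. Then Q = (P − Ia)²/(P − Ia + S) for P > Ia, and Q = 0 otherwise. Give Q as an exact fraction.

NRCS table: gravel roads, soil group A → CN(II) = 76
AMC II — tabulated CN = 76 applies directly.
Retention S: 1000/CN − 10 with CN=76.000 → S = 60/19 ≈ 3.158 in
Ia = 0.2·(60/19) = 12/19 in ≈ 0.632 in
P − Ia = 5.400 − 0.632 = 453/95 ≈ 4.768 in (> 0, runoff occurs)
Q: (453/95)² ÷ (753/95) = 68403/23845 in (≈ 2.869 in)

Q = 68403/23845 in ≈ 2.869 in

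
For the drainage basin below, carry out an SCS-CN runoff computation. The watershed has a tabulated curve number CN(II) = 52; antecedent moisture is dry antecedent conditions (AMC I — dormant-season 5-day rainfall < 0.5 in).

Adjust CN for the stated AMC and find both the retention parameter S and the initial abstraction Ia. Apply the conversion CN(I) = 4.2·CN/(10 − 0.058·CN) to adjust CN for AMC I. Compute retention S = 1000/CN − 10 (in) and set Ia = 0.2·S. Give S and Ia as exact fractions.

S = 2000/91 in ≈ 21.978 in; Ia = 400/91 in ≈ 4.396 in

Dry (AMC I): CN(I) = 4.2·52/(10 − 0.058·52) = (1092/5)/(873/125) = 9100/291 ≈ 31.271
Max retention: S = 1000/(9100/291) − 10 = 2000/91 in (≈ 21.978 in)
Ia = 0.2·(2000/91) = 400/91 in ≈ 4.396 in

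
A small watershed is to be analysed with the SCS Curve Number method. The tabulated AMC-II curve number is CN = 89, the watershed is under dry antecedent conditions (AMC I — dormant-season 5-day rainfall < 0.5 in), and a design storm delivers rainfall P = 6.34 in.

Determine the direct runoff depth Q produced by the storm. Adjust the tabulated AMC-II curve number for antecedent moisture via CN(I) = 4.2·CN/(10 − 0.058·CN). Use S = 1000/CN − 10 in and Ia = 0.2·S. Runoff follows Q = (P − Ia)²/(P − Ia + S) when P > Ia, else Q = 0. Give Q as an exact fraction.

CN(I) from CN(II)=89: (4.2·89)/(10 − 0.058·89) = 186900/2419 ≈ 77.263
S = 1000/(186900/2419) − 10 = 5500/1869 in ≈ 2.943 in
Ia = 0.2S: 0.2·2.943 = 0.589 in (exactly 1100/1869)
Excess rainfall: 6.340 − 0.589 = 5.751 in; P > Ia so Q > 0
Q = (537473/93450)²/((537473/93450) + 5500/1869) = (288877225729/8732902500)/(812473/93450) = 288877225729/75925601850 in ≈ 3.805 in

Q = 288877225729/75925601850 in ≈ 3.805 in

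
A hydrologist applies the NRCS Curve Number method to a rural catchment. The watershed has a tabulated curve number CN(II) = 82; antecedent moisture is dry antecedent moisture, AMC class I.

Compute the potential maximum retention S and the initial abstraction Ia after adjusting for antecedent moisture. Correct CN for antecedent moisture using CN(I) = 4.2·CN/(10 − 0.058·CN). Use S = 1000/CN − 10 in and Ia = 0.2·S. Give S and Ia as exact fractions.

S = 1500/287 in ≈ 5.226 in; Ia = 300/287 in ≈ 1.045 in

Adjust CN=82 to AMC I: 4.2·82/(10 − 0.058·82) → (1722/5) ÷ (1311/250) = 28700/437 ≈ 65.675
Max retention: S = 1000/(28700/437) − 10 = 1500/287 in (≈ 5.226 in)
Ia = 0.2S: 0.2·5.226 = 1.045 in (exactly 300/287)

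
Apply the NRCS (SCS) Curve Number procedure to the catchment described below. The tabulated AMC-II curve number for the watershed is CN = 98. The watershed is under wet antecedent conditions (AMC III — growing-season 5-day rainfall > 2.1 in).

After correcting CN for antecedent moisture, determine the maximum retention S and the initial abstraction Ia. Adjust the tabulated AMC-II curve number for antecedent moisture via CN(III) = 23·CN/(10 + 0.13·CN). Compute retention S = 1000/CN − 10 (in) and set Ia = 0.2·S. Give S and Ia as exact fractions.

S = 100/1127 in ≈ 0.089 in; Ia = 20/1127 in ≈ 0.018 in

Adjust CN=98 to AMC III: 23·98/(10 + 0.13·98) → 2254 ÷ (1137/50) = 112700/1137 ≈ 99.120
Max retention: S = 1000/(112700/1137) − 10 = 100/1127 in (≈ 0.089 in)
Initial abstraction Ia = S/5 = (100/1127)/5 = 20/1127 ≈ 0.018 in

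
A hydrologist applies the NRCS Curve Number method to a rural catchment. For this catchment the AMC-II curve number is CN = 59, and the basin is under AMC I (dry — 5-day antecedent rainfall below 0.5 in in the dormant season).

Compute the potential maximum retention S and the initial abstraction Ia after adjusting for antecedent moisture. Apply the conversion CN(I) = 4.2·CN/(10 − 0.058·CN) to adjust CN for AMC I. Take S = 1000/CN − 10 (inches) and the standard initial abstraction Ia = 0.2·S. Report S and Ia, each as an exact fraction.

Adjust CN=59 to AMC I: 4.2·59/(10 − 0.058·59) → (1239/5) ÷ (3289/500) = 123900/3289 ≈ 37.671
Max retention: S = 1000/(123900/3289) − 10 = 20500/1239 in (≈ 16.546 in)
Initial abstraction Ia = S/5 = (20500/1239)/5 = 4100/1239 ≈ 3.309 in

S = 20500/1239 in ≈ 16.546 in; Ia = 4100/1239 in ≈ 3.309 in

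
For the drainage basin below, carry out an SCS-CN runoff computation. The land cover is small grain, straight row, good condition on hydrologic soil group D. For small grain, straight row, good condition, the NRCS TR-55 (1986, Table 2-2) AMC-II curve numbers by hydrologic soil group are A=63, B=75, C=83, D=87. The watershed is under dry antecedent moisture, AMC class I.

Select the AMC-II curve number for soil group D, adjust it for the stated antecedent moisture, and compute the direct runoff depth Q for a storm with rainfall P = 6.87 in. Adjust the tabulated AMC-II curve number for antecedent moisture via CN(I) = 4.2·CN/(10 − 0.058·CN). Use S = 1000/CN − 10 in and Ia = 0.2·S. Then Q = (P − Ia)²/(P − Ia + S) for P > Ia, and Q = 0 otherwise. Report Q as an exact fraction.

NRCS table: small grain, straight row, good condition, soil group D → CN(II) = 87
Adjust CN=87 to AMC I: 4.2·87/(10 − 0.058·87) → (1827/5) ÷ (2477/500) = 182700/2477 ≈ 73.759
Max retention: S = 1000/(182700/2477) − 10 = 6500/1827 in (≈ 3.558 in)
Ia = 0.2S: 0.2·3.558 = 0.712 in (exactly 1300/1827)
Since P=6.870 > Ia=0.712: effective rainfall P−Ia = 1125149/182700 in
Q = (1125149/182700)²/((1125149/182700) + 6500/1827) = (1265960272201/33379290000)/(1775149/182700) = 1265960272201/324319722300 in ≈ 3.903 in

Q = 1265960272201/324319722300 in ≈ 3.903 in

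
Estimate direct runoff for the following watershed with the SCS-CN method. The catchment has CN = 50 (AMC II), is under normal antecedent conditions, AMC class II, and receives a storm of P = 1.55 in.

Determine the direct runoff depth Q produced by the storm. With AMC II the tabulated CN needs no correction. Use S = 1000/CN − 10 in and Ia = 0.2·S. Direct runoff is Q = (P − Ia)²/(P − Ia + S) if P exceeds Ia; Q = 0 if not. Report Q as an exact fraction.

Q = 0 in ≈ 0.000 in

AMC II — tabulated CN = 50 applies directly.
Max retention: S = 1000/50 − 10 = 10 in (≈ 10.000 in)
Ia = 0.2·10 = 2 in ≈ 2.000 in
P = 1.550 ≤ Ia = 2.000 in: entire storm abstracted, Q = 0.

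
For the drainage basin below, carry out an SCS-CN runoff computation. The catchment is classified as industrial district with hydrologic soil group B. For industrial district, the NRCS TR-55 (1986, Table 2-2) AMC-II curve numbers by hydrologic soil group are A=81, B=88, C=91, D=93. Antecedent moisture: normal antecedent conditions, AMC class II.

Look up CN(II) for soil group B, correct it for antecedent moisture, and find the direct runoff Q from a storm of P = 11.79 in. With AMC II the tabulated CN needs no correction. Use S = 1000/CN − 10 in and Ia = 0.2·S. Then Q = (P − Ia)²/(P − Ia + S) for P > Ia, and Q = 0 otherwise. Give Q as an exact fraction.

NRCS table: industrial district, soil group B → CN(II) = 88
CN(II) = 88; AMC II needs no correction.
Retention S: 1000/CN − 10 with CN=88.000 → S = 15/11 ≈ 1.364 in
Ia = 0.2S: 0.2·1.364 = 0.273 in (exactly 3/11)
P − Ia = 11.790 − 0.273 = 12669/1100 ≈ 11.517 in (> 0, runoff occurs)
Runoff Q = (P−Ia)²/(P−Ia+S) = (11.517)²/(11.517+1.364) = 53501187/5195300 ≈ 10.298 in

Q = 53501187/5195300 in ≈ 10.298 in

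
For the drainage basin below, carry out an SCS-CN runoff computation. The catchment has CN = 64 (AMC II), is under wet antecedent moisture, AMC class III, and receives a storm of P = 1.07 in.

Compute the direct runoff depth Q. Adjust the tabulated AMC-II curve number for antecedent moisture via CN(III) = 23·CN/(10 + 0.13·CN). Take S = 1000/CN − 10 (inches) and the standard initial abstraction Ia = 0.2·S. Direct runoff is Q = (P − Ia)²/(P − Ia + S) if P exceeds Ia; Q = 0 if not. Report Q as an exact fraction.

Q = 446224/4002575 in ≈ 0.111 in

CN(III) from CN(II)=64: (23·64)/(10 + 0.13·64) = 18400/229 ≈ 80.349
Max retention: S = 1000/(18400/229) − 10 = 225/92 in (≈ 2.446 in)
Ia = 0.2·(225/92) = 45/92 in ≈ 0.489 in
P − Ia = 1.070 − 0.489 = 334/575 ≈ 0.581 in (> 0, runoff occurs)
Q: (334/575)² ÷ (6961/2300) = 446224/4002575 in (≈ 0.111 in)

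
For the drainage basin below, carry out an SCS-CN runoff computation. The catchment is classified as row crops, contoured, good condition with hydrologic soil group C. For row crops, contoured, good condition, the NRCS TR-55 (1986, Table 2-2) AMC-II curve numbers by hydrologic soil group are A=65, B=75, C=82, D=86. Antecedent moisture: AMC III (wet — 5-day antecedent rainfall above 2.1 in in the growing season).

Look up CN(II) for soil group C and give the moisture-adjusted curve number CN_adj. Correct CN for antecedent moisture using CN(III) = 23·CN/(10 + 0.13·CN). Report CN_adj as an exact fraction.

CN_adj = 94300/1033 ≈ 91.288

NRCS table: row crops, contoured, good condition, soil group C → CN(II) = 82
Wet (AMC III): CN(III) = 23·82/(10 + 0.13·82) = 1886/(1033/50) = 94300/1033 ≈ 91.288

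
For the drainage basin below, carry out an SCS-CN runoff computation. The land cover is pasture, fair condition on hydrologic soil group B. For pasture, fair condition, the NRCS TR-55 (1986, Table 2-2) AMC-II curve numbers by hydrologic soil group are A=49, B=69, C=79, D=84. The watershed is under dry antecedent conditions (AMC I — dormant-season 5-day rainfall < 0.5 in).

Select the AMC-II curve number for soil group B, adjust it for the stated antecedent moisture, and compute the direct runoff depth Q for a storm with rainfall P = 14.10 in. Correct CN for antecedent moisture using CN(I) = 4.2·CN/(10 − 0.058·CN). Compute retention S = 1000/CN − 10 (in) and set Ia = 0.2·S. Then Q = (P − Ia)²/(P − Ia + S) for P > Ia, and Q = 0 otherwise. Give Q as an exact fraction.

NRCS table: pasture, fair condition, soil group B → CN(II) = 69
Adjust CN=69 to AMC I: 4.2·69/(10 − 0.058·69) → (1449/5) ÷ (2999/500) = 144900/2999 ≈ 48.316
Retention S: 1000/CN − 10 with CN=48.316 → S = 15500/1449 ≈ 10.697 in
Ia = 0.2·(15500/1449) = 3100/1449 in ≈ 2.139 in
P − Ia = 14.100 − 2.139 = 173309/14490 ≈ 11.961 in (> 0, runoff occurs)
Q = (173309/14490)²/((173309/14490) + 15500/1449) = (30036009481/209960100)/(328309/14490) = 30036009481/4757197410 in ≈ 6.314 in

Q = 30036009481/4757197410 in ≈ 6.314 in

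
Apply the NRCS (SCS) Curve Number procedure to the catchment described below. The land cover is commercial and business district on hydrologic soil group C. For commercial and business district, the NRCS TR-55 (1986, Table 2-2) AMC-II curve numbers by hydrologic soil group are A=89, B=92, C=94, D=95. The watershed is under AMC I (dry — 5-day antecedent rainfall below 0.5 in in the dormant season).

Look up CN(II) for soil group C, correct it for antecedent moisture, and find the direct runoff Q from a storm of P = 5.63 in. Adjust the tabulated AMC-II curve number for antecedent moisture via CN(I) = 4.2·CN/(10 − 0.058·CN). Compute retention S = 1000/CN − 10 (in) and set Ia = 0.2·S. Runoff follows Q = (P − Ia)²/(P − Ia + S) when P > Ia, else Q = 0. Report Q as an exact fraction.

Q = 30704501529/7409968300 in ≈ 4.144 in

NRCS table: commercial and business district, soil group C → CN(II) = 94
CN(I) from CN(II)=94: (4.2·94)/(10 − 0.058·94) = 32900/379 ≈ 86.807
Max retention: S = 1000/(32900/379) − 10 = 500/329 in (≈ 1.520 in)
Ia = 0.2S: 0.2·1.520 = 0.304 in (exactly 100/329)
Excess rainfall: 5.630 − 0.304 = 5.326 in; P > Ia so Q > 0
Q = (175227/32900)²/((175227/32900) + 500/329) = (30704501529/1082410000)/(225227/32900) = 30704501529/7409968300 in ≈ 4.144 in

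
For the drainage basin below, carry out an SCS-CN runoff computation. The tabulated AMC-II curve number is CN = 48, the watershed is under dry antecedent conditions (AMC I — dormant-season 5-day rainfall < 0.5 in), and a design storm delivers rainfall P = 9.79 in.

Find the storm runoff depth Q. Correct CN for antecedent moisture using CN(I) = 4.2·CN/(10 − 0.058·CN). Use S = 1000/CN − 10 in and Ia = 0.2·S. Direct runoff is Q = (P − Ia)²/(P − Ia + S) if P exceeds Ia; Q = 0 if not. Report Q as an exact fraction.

Q = 851297329/1207565100 in ≈ 0.705 in

Adjust CN=48 to AMC I: 4.2·48/(10 − 0.058·48) → (1008/5) ÷ (902/125) = 12600/451 ≈ 27.938
Max retention: S = 1000/(12600/451) − 10 = 1625/63 in (≈ 25.794 in)
Ia = 0.2S: 0.2·25.794 = 5.159 in (exactly 325/63)
Excess rainfall: 9.790 − 5.159 = 4.631 in; P > Ia so Q > 0
Q: (29177/6300)² ÷ (191677/6300) = 851297329/1207565100 in (≈ 0.705 in)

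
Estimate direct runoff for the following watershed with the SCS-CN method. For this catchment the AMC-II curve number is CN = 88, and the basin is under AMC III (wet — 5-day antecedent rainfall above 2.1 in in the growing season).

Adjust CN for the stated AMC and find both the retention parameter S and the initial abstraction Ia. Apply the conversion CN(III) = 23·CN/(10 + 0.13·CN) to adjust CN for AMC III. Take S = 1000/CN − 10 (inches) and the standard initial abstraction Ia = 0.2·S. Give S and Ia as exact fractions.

Wet (AMC III): CN(III) = 23·88/(10 + 0.13·88) = 2024/(536/25) = 6325/67 ≈ 94.403
Max retention: S = 1000/(6325/67) − 10 = 150/253 in (≈ 0.593 in)
Ia = 0.2S: 0.2·0.593 = 0.119 in (exactly 30/253)

S = 150/253 in ≈ 0.593 in; Ia = 30/253 in ≈ 0.119 in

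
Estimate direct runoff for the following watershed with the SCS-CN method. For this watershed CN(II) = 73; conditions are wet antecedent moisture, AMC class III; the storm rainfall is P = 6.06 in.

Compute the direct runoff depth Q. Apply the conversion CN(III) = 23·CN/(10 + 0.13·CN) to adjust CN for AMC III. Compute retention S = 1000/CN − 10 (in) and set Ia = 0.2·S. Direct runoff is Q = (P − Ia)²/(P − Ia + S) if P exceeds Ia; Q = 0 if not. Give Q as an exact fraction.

Wet (AMC III): CN(III) = 23·73/(10 + 0.13·73) = 1679/(1949/100) = 167900/1949 ≈ 86.147
Max retention: S = 1000/(167900/1949) − 10 = 2700/1679 in (≈ 1.608 in)
Initial abstraction Ia = S/5 = (2700/1679)/5 = 540/1679 ≈ 0.322 in
Excess rainfall: 6.060 − 0.322 = 5.738 in; P > Ia so Q > 0
Q = (481737/83950)²/((481737/83950) + 2700/1679) = (232070537169/7047602500)/(616737/83950) = 77356845723/17258357050 in ≈ 4.482 in

Q = 77356845723/17258357050 in ≈ 4.482 in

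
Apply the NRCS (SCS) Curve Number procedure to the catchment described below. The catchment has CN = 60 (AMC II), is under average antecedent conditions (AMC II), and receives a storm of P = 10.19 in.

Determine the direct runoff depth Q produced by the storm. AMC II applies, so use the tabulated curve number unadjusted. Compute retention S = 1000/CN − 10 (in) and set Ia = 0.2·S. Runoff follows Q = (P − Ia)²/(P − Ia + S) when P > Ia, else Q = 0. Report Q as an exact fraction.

AMC II — tabulated CN = 60 applies directly.
Retention S: 1000/CN − 10 with CN=60.000 → S = 20/3 ≈ 6.667 in
Ia = 0.2·(20/3) = 4/3 in ≈ 1.333 in
P − Ia = 10.190 − 1.333 = 2657/300 ≈ 8.857 in (> 0, runoff occurs)
Q: (2657/300)² ÷ (4657/300) = 7059649/1397100 in (≈ 5.053 in)

Q = 7059649/1397100 in ≈ 5.053 in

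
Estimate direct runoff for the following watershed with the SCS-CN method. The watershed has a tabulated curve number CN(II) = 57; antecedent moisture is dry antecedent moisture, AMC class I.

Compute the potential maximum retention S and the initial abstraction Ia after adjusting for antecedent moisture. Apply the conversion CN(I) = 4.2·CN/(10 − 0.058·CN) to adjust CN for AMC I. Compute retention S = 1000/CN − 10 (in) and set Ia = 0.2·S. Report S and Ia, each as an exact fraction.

S = 21500/1197 in ≈ 17.962 in; Ia = 4300/1197 in ≈ 3.592 in

CN(I) from CN(II)=57: (4.2·57)/(10 − 0.058·57) = 119700/3347 ≈ 35.763
Max retention: S = 1000/(119700/3347) − 10 = 21500/1197 in (≈ 17.962 in)
Ia = 0.2·(21500/1197) = 4300/1197 in ≈ 3.592 in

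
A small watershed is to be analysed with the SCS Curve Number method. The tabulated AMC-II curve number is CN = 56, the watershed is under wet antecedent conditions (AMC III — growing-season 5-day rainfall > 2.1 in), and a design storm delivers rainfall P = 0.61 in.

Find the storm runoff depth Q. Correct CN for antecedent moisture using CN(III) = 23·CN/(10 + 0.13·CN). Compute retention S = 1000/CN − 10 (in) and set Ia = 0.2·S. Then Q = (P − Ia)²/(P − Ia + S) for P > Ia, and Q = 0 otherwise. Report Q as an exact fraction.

Q = 0 in ≈ 0.000 in

Wet (AMC III): CN(III) = 23·56/(10 + 0.13·56) = 1288/(432/25) = 4025/54 ≈ 74.537
Retention S: 1000/CN − 10 with CN=74.537 → S = 550/161 ≈ 3.416 in
Ia = 0.2S: 0.2·3.416 = 0.683 in (exactly 110/161)
P = 0.610 ≤ Ia = 0.683 in: entire storm abstracted, Q = 0.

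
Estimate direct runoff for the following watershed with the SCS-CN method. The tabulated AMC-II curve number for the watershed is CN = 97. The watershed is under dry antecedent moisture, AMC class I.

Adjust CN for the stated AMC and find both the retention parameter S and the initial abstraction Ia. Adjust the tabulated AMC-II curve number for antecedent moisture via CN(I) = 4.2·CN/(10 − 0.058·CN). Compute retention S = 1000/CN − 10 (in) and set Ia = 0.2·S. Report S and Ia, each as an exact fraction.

S = 500/679 in ≈ 0.736 in; Ia = 100/679 in ≈ 0.147 in

Dry (AMC I): CN(I) = 4.2·97/(10 − 0.058·97) = (2037/5)/(2187/500) = 67900/729 ≈ 93.141
S = 1000/(67900/729) − 10 = 500/679 in ≈ 0.736 in
Ia = 0.2S: 0.2·0.736 = 0.147 in (exactly 100/679)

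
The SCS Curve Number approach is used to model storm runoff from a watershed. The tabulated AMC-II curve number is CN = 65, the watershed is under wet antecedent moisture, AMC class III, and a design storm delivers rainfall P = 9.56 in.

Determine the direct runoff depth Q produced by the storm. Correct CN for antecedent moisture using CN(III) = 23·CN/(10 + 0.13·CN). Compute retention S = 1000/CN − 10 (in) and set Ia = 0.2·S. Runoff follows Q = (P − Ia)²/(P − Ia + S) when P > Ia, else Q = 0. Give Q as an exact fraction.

Wet (AMC III): CN(III) = 23·65/(10 + 0.13·65) = 1495/(369/20) = 29900/369 ≈ 81.030
Retention S: 1000/CN − 10 with CN=81.030 → S = 700/299 ≈ 2.341 in
Initial abstraction Ia = S/5 = (700/299)/5 = 140/299 ≈ 0.468 in
P − Ia = 9.560 − 0.468 = 67961/7475 ≈ 9.092 in (> 0, runoff occurs)
Q = (67961/7475)²/((67961/7475) + 700/299) = (4618697521/55875625)/(85461/7475) = 4618697521/638820975 in ≈ 7.230 in

Q = 4618697521/638820975 in ≈ 7.230 in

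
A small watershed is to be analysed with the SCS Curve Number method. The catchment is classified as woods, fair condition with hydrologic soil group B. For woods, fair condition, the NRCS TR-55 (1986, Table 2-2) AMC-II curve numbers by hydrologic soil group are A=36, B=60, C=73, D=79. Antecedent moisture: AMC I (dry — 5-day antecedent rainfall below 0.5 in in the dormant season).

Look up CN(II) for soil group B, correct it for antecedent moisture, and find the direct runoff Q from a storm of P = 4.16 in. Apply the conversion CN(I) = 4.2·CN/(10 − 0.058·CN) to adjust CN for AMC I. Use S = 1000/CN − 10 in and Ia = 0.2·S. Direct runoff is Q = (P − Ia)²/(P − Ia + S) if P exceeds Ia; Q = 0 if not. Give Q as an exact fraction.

Q = 301088/5227425 in ≈ 0.058 in

NRCS table: woods, fair condition, soil group B → CN(II) = 60
Dry (AMC I): CN(I) = 4.2·60/(10 − 0.058·60) = 252/(163/25) = 6300/163 ≈ 38.650
Max retention: S = 1000/(6300/163) − 10 = 1000/63 in (≈ 15.873 in)
Initial abstraction Ia = S/5 = (1000/63)/5 = 200/63 ≈ 3.175 in
Excess rainfall: 4.160 − 3.175 = 0.985 in; P > Ia so Q > 0
Q: (1552/1575)² ÷ (26552/1575) = 301088/5227425 in (≈ 0.058 in)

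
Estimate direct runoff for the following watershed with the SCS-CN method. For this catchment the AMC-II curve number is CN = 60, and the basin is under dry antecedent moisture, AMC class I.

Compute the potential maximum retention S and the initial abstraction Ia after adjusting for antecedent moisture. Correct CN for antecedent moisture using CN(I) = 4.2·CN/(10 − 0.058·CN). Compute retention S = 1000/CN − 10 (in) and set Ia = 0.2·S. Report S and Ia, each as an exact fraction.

Adjust CN=60 to AMC I: 4.2·60/(10 − 0.058·60) → 252 ÷ (163/25) = 6300/163 ≈ 38.650
Max retention: S = 1000/(6300/163) − 10 = 1000/63 in (≈ 15.873 in)
Ia = 0.2·(1000/63) = 200/63 in ≈ 3.175 in

S = 1000/63 in ≈ 15.873 in; Ia = 200/63 in ≈ 3.175 in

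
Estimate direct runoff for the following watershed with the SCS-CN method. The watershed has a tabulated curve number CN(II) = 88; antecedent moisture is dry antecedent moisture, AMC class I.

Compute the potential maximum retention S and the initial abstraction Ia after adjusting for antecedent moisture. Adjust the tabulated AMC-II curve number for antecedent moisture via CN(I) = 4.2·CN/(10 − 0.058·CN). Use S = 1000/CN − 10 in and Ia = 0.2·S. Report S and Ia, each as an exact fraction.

Adjust CN=88 to AMC I: 4.2·88/(10 − 0.058·88) → (1848/5) ÷ (612/125) = 3850/51 ≈ 75.490
S = 1000/(3850/51) − 10 = 250/77 in ≈ 3.247 in
Ia = 0.2S: 0.2·3.247 = 0.649 in (exactly 50/77)

S = 250/77 in ≈ 3.247 in; Ia = 50/77 in ≈ 0.649 in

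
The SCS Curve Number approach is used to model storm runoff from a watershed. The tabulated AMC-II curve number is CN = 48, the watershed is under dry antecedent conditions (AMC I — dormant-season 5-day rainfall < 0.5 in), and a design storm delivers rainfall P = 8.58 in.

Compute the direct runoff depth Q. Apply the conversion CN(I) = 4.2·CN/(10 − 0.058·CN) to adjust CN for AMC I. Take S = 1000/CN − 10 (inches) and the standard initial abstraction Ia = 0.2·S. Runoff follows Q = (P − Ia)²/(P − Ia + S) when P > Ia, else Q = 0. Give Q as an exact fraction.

Q = 8934133/22298850 in ≈ 0.401 in

CN(I) from CN(II)=48: (4.2·48)/(10 − 0.058·48) = 12600/451 ≈ 27.938
Max retention: S = 1000/(12600/451) − 10 = 1625/63 in (≈ 25.794 in)
Initial abstraction Ia = S/5 = (1625/63)/5 = 325/63 ≈ 5.159 in
Since P=8.580 > Ia=5.159: effective rainfall P−Ia = 10777/3150 in
Q = (10777/3150)²/((10777/3150) + 1625/63) = (116143729/9922500)/(92027/3150) = 8934133/22298850 in ≈ 0.401 in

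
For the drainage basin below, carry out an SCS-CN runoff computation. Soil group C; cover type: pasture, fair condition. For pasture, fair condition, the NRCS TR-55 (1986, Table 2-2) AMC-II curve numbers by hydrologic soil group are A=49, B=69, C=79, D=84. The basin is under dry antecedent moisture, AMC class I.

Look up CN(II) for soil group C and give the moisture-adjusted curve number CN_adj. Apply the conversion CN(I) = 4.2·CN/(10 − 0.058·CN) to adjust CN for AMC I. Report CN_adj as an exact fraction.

CN_adj = 7900/129 ≈ 61.240

NRCS table: pasture, fair condition, soil group C → CN(II) = 79
Adjust CN=79 to AMC I: 4.2·79/(10 − 0.058·79) → (1659/5) ÷ (2709/500) = 7900/129 ≈ 61.240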